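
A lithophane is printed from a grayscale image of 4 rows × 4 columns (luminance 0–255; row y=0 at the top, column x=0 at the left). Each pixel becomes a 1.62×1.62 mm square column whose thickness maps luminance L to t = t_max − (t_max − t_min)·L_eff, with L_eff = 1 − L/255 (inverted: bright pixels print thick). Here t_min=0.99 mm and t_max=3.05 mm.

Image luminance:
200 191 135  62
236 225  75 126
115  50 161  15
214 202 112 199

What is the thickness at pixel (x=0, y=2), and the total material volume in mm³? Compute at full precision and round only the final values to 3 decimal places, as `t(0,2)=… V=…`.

span = t_max - t_min = 3.05 - 0.99 = 2.060
L(0,2) = 115, L_eff = 1 - 115/255 = 0.549020 (inverted)
t(0,2) = 3.05 - 2.060·0.549020 = 1.919
Σt over all 4·4 pixels = 220357/6375 ≈ 34.5658039
V = pitch²·Σt = 1.62²·220357/6375 = 90.714

t(0,2)=1.919 V=90.714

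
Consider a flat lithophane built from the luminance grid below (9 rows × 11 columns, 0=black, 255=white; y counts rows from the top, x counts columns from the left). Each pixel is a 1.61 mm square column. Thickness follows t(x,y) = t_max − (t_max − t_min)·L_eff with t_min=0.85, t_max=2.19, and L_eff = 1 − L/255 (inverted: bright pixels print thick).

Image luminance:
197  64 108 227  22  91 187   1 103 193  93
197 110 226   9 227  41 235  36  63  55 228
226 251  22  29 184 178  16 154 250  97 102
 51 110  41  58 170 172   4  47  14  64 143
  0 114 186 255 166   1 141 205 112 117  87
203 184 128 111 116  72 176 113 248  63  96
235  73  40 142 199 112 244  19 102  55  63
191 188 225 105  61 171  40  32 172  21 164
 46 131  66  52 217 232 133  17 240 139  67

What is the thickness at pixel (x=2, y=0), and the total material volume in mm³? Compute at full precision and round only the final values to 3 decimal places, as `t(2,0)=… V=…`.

t(2,0)=1.418 V=381.362

span = t_max - t_min = 2.19 - 0.85 = 1.340
L(2,0) = 108, L_eff = 1 - 108/255 = 0.576471 (inverted)
t(2,0) = 2.19 - 1.340·0.576471 = 1.418
Σt over all 9·11 pixels = 3751681/25500 ≈ 147.1247451
V = pitch²·Σt = 1.61²·3751681/25500 = 381.362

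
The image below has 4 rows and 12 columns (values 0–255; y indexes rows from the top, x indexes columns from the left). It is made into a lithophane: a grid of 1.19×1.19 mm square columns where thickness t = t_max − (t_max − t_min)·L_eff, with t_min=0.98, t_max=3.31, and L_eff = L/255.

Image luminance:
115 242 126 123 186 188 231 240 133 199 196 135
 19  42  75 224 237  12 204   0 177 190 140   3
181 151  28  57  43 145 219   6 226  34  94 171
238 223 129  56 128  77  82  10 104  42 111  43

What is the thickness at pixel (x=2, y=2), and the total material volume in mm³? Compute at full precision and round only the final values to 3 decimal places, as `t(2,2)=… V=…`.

span = t_max - t_min = 3.31 - 0.98 = 2.330
L(2,2) = 28, L_eff = 28/255 = 0.109804
t(2,2) = 3.31 - 2.330·0.109804 = 3.054
Σt over all 4·12 pixels = 31121/300 ≈ 103.7366667
V = pitch²·Σt = 1.19²·31121/300 = 146.901

t(2,2)=3.054 V=146.901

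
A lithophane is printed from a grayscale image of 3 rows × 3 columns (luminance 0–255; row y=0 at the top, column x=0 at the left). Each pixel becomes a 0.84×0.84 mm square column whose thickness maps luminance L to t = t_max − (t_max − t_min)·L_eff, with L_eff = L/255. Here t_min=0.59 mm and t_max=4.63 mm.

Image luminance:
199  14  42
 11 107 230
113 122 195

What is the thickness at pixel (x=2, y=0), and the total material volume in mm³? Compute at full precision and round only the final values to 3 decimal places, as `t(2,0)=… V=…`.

span = t_max - t_min = 4.63 - 0.59 = 4.040
L(2,0) = 42, L_eff = 42/255 = 0.164706
t(2,0) = 4.63 - 4.040·0.164706 = 3.965
Σt over all 3·3 pixels = 645253/25500 ≈ 25.3040392
V = pitch²·Σt = 0.84²·645253/25500 = 17.855

t(2,0)=3.965 V=17.855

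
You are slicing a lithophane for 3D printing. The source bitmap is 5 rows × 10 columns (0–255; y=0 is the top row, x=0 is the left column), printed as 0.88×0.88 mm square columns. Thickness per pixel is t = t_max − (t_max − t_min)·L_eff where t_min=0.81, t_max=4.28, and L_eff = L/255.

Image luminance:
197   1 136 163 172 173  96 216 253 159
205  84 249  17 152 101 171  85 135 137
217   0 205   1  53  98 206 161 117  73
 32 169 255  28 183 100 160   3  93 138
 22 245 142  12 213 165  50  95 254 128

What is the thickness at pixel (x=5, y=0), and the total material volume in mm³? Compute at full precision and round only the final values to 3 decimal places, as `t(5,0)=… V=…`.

t(5,0)=1.926 V=97.014

span = t_max - t_min = 4.28 - 0.81 = 3.470
L(5,0) = 173, L_eff = 173/255 = 0.678431
t(5,0) = 4.28 - 3.470·0.678431 = 1.926
Σt over all 5·10 pixels = 159728/1275 ≈ 125.2768627
V = pitch²·Σt = 0.88²·159728/1275 = 97.014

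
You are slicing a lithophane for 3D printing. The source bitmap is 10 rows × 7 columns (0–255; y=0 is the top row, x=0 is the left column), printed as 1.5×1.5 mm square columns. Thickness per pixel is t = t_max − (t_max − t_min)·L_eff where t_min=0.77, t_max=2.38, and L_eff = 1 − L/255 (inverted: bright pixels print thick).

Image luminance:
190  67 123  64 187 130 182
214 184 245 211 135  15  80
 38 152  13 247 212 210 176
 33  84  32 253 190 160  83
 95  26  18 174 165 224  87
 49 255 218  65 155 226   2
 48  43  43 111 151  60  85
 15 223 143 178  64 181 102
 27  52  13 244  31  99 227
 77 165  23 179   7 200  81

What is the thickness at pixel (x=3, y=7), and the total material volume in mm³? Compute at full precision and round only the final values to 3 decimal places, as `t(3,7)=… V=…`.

t(3,7)=1.894 V=242.607

span = t_max - t_min = 2.38 - 0.77 = 1.610
L(3,7) = 178, L_eff = 1 - 178/255 = 0.301961 (inverted)
t(3,7) = 2.38 - 1.610·0.301961 = 1.894
Σt over all 10·7 pixels = 916517/8500 ≈ 107.8255294
V = pitch²·Σt = 1.5²·916517/8500 = 242.607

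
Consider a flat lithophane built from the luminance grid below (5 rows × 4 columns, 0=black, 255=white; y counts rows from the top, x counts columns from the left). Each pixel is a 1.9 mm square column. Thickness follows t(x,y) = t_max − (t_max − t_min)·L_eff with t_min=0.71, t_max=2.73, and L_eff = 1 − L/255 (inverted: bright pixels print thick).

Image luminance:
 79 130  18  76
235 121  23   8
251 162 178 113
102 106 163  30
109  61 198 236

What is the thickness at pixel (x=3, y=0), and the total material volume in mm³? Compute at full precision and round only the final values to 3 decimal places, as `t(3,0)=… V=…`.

t(3,0)=1.312 V=119.866

span = t_max - t_min = 2.73 - 0.71 = 2.020
L(3,0) = 76, L_eff = 1 - 76/255 = 0.701961 (inverted)
t(3,0) = 2.73 - 2.020·0.701961 = 1.312
Σt over all 5·4 pixels = 423349/12750 ≈ 33.2038431
V = pitch²·Σt = 1.9²·423349/12750 = 119.866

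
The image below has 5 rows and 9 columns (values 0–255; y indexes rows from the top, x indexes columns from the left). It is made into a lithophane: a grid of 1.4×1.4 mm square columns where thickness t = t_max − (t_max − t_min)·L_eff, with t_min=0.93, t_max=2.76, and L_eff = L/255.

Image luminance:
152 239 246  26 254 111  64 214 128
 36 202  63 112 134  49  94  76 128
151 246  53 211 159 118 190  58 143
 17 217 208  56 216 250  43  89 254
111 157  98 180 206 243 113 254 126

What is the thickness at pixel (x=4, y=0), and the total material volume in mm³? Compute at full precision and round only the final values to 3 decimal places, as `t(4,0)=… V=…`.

t(4,0)=0.937 V=152.074

span = t_max - t_min = 2.76 - 0.93 = 1.830
L(4,0) = 254, L_eff = 254/255 = 0.996078
t(4,0) = 2.76 - 1.830·0.996078 = 0.937
Σt over all 5·9 pixels = 131901/1700 ≈ 77.5888235
V = pitch²·Σt = 1.4²·131901/1700 = 152.074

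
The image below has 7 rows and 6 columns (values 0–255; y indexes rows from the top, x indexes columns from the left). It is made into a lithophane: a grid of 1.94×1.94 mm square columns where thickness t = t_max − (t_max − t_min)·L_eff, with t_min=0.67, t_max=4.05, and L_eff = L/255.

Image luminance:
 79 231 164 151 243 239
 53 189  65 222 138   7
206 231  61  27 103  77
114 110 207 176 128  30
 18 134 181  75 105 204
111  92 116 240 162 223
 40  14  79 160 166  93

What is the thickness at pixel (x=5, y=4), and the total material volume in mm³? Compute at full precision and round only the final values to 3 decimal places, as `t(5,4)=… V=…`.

t(5,4)=1.346 V=367.610

span = t_max - t_min = 4.05 - 0.67 = 3.380
L(5,4) = 204, L_eff = 204/255 = 0.800000
t(5,4) = 4.05 - 3.380·0.800000 = 1.346
Σt over all 7·6 pixels = 1245359/12750 ≈ 97.6752157
V = pitch²·Σt = 1.94²·1245359/12750 = 367.610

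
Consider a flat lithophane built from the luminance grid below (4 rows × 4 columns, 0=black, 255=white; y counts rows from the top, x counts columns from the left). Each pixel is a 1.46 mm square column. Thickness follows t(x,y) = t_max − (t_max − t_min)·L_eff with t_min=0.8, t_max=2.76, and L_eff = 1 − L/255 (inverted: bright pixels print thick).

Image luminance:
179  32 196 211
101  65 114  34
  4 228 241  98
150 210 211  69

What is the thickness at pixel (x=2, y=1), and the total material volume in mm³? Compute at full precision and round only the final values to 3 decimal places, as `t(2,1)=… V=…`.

t(2,1)=1.676 V=62.396

span = t_max - t_min = 2.76 - 0.8 = 1.960
L(2,1) = 114, L_eff = 1 - 114/255 = 0.552941 (inverted)
t(2,1) = 2.76 - 1.960·0.552941 = 1.676
Σt over all 4·4 pixels = 186607/6375 ≈ 29.2716863
V = pitch²·Σt = 1.46²·186607/6375 = 62.396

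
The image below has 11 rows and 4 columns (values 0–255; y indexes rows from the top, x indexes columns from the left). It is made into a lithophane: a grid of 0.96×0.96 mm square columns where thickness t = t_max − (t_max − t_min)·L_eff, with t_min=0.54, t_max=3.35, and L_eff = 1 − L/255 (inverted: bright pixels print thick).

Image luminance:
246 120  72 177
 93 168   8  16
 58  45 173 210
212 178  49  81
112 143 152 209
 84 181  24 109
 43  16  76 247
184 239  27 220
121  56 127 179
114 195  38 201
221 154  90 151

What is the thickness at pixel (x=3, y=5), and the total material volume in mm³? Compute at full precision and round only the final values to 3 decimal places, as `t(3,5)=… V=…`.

t(3,5)=1.741 V=78.962

span = t_max - t_min = 3.35 - 0.54 = 2.810
L(3,5) = 109, L_eff = 1 - 109/255 = 0.572549 (inverted)
t(3,5) = 3.35 - 2.810·0.572549 = 1.741
Σt over all 11·4 pixels = 728273/8500 ≈ 85.6791765
V = pitch²·Σt = 0.96²·728273/8500 = 78.962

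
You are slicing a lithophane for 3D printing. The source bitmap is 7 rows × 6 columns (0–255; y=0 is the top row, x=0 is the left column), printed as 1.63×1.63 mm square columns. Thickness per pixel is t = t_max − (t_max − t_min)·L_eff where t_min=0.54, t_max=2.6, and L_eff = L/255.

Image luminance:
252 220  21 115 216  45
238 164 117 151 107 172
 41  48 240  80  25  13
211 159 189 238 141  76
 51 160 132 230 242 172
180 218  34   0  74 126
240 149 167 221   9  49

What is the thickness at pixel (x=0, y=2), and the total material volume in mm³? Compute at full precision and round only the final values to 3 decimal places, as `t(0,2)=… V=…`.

t(0,2)=2.269 V=167.083

span = t_max - t_min = 2.6 - 0.54 = 2.060
L(0,2) = 41, L_eff = 41/255 = 0.160784
t(0,2) = 2.6 - 2.060·0.160784 = 2.269
Σt over all 7·6 pixels = 267267/4250 ≈ 62.8863529
V = pitch²·Σt = 1.63²·267267/4250 = 167.083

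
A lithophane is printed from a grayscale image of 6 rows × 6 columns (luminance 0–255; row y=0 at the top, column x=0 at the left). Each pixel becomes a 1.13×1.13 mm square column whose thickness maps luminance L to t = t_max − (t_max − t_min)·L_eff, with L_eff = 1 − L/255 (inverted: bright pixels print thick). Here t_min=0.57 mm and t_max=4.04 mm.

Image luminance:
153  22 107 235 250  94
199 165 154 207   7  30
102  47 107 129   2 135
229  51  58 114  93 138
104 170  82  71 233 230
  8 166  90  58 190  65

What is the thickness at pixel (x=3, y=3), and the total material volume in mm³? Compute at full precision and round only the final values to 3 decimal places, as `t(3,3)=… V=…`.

span = t_max - t_min = 4.04 - 0.57 = 3.470
L(3,3) = 114, L_eff = 1 - 114/255 = 0.552941 (inverted)
t(3,3) = 4.04 - 3.470·0.552941 = 2.121
Σt over all 6·6 pixels = 16109/204 ≈ 78.9656863
V = pitch²·Σt = 1.13²·16109/204 = 100.831

t(3,3)=2.121 V=100.831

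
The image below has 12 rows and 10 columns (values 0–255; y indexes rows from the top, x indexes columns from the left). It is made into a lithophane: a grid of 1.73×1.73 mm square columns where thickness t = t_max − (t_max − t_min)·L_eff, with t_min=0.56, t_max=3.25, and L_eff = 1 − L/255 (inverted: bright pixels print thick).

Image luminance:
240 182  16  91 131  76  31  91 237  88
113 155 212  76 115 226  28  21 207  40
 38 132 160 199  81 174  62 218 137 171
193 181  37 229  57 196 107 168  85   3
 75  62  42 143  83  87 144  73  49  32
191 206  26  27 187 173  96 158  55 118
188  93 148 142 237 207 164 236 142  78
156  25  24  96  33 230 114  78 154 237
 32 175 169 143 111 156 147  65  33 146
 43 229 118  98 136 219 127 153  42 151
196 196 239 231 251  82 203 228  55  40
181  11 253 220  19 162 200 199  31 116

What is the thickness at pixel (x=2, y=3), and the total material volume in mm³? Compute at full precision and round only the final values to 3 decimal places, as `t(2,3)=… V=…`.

t(2,3)=0.950 V=687.934

span = t_max - t_min = 3.25 - 0.56 = 2.690
L(2,3) = 37, L_eff = 1 - 37/255 = 0.854902 (inverted)
t(2,3) = 3.25 - 2.690·0.854902 = 0.950
Σt over all 12·10 pixels = 344783/1500 ≈ 229.8553333
V = pitch²·Σt = 1.73²·344783/1500 = 687.934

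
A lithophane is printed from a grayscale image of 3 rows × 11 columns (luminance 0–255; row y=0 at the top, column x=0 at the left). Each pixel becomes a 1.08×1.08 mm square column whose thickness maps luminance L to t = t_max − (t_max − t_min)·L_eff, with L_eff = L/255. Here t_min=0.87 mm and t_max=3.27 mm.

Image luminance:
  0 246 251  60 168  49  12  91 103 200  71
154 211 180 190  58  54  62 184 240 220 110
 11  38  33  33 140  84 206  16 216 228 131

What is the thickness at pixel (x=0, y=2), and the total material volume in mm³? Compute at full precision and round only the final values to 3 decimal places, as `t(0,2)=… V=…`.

t(0,2)=3.166 V=81.406

span = t_max - t_min = 3.27 - 0.87 = 2.400
L(0,2) = 11, L_eff = 11/255 = 0.043137
t(0,2) = 3.27 - 2.400·0.043137 = 3.166
Σt over all 3·11 pixels = 118647/1700 ≈ 69.7923529
V = pitch²·Σt = 1.08²·118647/1700 = 81.406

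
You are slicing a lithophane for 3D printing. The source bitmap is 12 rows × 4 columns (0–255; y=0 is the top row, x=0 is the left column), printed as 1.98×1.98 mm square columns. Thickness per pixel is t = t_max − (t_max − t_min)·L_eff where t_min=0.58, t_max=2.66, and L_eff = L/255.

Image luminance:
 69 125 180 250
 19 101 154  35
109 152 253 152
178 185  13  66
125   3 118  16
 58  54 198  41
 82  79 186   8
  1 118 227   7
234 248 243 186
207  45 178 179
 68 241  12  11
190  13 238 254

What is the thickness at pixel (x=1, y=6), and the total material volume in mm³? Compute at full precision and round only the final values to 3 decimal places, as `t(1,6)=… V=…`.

span = t_max - t_min = 2.66 - 0.58 = 2.080
L(1,6) = 79, L_eff = 79/255 = 0.309804
t(1,6) = 2.66 - 2.080·0.309804 = 2.016
Σt over all 12·4 pixels = 506692/6375 ≈ 79.4810980
V = pitch²·Σt = 1.98²·506692/6375 = 311.598

t(1,6)=2.016 V=311.598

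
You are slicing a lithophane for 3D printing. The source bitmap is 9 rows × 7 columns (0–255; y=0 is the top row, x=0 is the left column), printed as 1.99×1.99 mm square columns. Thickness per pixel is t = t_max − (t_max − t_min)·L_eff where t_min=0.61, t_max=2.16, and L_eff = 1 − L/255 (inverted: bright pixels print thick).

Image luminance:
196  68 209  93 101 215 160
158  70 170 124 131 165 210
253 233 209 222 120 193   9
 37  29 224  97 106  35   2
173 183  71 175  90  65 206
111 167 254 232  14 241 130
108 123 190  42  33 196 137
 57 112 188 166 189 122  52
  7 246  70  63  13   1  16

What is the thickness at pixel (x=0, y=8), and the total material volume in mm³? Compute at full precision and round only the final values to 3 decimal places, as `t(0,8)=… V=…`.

t(0,8)=0.653 V=346.730

span = t_max - t_min = 2.16 - 0.61 = 1.550
L(0,8) = 7, L_eff = 1 - 7/255 = 0.972549 (inverted)
t(0,8) = 2.16 - 1.550·0.972549 = 0.653
Σt over all 9·7 pixels = 29769/340 ≈ 87.5558824
V = pitch²·Σt = 1.99²·29769/340 = 346.730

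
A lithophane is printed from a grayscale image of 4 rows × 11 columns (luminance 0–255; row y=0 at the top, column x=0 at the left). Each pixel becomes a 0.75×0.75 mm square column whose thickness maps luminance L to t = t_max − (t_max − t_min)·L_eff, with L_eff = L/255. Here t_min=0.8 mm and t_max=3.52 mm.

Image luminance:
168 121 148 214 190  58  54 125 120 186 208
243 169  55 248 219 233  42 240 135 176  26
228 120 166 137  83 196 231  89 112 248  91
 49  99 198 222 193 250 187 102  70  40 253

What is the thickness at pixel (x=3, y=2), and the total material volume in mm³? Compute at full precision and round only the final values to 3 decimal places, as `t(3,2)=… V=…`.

t(3,2)=2.059 V=46.668

span = t_max - t_min = 3.52 - 0.8 = 2.720
L(3,2) = 137, L_eff = 137/255 = 0.537255
t(3,2) = 3.52 - 2.720·0.537255 = 2.059
Σt over all 4·11 pixels = 31112/375 ≈ 82.9653333
V = pitch²·Σt = 0.75²·31112/375 = 46.668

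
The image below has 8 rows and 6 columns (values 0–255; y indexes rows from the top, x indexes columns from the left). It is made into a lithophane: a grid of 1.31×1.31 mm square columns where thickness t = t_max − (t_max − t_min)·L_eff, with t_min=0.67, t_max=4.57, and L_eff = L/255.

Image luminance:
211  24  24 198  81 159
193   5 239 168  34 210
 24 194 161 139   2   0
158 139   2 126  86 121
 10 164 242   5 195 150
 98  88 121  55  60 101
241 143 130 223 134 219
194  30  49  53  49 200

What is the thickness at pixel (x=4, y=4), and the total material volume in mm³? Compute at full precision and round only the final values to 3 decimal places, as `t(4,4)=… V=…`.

t(4,4)=1.588 V=228.100

span = t_max - t_min = 4.57 - 0.67 = 3.900
L(4,4) = 195, L_eff = 195/255 = 0.764706
t(4,4) = 4.57 - 3.900·0.764706 = 1.588
Σt over all 8·6 pixels = 11298/85 ≈ 132.9176471
V = pitch²·Σt = 1.31²·11298/85 = 228.100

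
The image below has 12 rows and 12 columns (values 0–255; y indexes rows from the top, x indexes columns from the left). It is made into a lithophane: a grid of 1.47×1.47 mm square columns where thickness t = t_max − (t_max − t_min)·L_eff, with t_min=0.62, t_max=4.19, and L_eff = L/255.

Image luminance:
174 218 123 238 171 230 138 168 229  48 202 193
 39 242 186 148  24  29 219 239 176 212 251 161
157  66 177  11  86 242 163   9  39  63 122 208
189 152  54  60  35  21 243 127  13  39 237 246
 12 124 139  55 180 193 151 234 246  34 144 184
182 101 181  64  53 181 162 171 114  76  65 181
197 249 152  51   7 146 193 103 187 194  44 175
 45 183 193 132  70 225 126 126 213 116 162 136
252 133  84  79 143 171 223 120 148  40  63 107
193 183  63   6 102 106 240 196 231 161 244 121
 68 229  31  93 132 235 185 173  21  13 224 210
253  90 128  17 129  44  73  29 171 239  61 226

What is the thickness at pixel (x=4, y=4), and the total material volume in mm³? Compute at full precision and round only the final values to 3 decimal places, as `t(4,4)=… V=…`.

span = t_max - t_min = 4.19 - 0.62 = 3.570
L(4,4) = 180, L_eff = 180/255 = 0.705882
t(4,4) = 4.19 - 3.570·0.705882 = 1.670
Σt over all 12·12 pixels = 324.032
V = pitch²·Σt = 1.47²·324.032 = 700.201

t(4,4)=1.670 V=700.201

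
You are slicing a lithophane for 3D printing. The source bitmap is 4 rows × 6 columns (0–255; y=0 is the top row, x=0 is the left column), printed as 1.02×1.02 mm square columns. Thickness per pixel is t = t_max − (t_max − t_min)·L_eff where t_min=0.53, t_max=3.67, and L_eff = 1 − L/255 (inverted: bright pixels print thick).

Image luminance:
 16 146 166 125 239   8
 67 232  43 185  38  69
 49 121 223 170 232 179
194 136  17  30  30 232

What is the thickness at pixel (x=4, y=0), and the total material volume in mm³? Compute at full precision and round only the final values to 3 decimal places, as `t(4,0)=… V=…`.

span = t_max - t_min = 3.67 - 0.53 = 3.140
L(4,0) = 239, L_eff = 1 - 239/255 = 0.062745 (inverted)
t(4,0) = 3.67 - 3.140·0.062745 = 3.473
Σt over all 4·6 pixels = 624859/12750 ≈ 49.0085490
V = pitch²·Σt = 1.02²·624859/12750 = 50.988

t(4,0)=3.473 V=50.988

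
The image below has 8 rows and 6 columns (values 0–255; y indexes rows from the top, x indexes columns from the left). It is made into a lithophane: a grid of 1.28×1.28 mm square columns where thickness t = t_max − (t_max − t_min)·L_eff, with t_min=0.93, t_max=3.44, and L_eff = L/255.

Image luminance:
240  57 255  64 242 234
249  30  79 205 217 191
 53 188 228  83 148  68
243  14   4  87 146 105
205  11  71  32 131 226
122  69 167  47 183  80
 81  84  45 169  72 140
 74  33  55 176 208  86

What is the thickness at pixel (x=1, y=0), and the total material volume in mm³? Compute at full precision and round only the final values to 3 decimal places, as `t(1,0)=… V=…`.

t(1,0)=2.879 V=173.819

span = t_max - t_min = 3.44 - 0.93 = 2.510
L(1,0) = 57, L_eff = 57/255 = 0.223529
t(1,0) = 3.44 - 2.510·0.223529 = 2.879
Σt over all 8·6 pixels = 901771/8500 ≈ 106.0907059
V = pitch²·Σt = 1.28²·901771/8500 = 173.819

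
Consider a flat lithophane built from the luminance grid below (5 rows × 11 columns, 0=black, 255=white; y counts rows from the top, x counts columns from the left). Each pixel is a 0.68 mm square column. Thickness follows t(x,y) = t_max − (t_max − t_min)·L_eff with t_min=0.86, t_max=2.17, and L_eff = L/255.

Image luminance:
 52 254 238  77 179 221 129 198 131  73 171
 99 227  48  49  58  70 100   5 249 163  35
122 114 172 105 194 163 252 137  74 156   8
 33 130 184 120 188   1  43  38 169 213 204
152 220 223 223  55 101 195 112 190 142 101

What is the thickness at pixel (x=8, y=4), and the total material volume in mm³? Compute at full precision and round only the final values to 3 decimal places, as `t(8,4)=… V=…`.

span = t_max - t_min = 2.17 - 0.86 = 1.310
L(8,4) = 190, L_eff = 190/255 = 0.745098
t(8,4) = 2.17 - 1.310·0.745098 = 1.194
Σt over all 5·11 pixels = 415853/5100 ≈ 81.5398039
V = pitch²·Σt = 0.68²·415853/5100 = 37.704

t(8,4)=1.194 V=37.704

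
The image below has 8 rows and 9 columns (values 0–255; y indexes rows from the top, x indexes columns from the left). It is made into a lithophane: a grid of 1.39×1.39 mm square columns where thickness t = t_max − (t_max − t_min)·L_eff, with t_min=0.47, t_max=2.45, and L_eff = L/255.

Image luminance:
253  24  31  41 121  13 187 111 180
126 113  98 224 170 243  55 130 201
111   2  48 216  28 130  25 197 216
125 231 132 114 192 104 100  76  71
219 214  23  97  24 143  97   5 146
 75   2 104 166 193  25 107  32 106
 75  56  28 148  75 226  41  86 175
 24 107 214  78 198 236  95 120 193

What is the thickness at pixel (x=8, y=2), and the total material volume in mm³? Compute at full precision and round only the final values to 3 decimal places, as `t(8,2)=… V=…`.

t(8,2)=0.773 V=214.924

span = t_max - t_min = 2.45 - 0.47 = 1.980
L(8,2) = 216, L_eff = 216/255 = 0.847059
t(8,2) = 2.45 - 1.980·0.847059 = 0.773
Σt over all 8·9 pixels = 236382/2125 ≈ 111.2385882
V = pitch²·Σt = 1.39²·236382/2125 = 214.924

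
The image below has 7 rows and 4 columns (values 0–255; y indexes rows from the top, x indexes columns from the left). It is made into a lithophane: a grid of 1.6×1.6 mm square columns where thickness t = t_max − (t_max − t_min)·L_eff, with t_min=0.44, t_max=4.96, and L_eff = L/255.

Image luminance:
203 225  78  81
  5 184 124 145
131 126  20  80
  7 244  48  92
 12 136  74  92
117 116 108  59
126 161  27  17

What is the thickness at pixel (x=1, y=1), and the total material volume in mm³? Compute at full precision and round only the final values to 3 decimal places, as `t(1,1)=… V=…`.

span = t_max - t_min = 4.96 - 0.44 = 4.520
L(1,1) = 184, L_eff = 184/255 = 0.721569
t(1,1) = 4.96 - 4.520·0.721569 = 1.699
Σt over all 7·4 pixels = 188222/2125 ≈ 88.5750588
V = pitch²·Σt = 1.6²·188222/2125 = 226.752

t(1,1)=1.699 V=226.752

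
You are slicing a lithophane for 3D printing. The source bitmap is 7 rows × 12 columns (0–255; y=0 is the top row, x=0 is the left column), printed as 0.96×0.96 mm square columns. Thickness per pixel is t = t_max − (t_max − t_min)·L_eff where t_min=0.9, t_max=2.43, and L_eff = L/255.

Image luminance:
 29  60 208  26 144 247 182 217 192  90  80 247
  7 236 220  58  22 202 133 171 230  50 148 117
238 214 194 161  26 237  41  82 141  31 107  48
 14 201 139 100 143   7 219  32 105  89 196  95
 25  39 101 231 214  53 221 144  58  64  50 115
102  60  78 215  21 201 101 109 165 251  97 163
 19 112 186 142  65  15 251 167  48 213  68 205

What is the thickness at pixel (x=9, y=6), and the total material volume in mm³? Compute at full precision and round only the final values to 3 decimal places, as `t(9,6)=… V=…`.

t(9,6)=1.152 V=129.807

span = t_max - t_min = 2.43 - 0.9 = 1.530
L(9,6) = 213, L_eff = 213/255 = 0.835294
t(9,6) = 2.43 - 1.530·0.835294 = 1.152
Σt over all 7·12 pixels = 140.85
V = pitch²·Σt = 0.96²·140.85 = 129.807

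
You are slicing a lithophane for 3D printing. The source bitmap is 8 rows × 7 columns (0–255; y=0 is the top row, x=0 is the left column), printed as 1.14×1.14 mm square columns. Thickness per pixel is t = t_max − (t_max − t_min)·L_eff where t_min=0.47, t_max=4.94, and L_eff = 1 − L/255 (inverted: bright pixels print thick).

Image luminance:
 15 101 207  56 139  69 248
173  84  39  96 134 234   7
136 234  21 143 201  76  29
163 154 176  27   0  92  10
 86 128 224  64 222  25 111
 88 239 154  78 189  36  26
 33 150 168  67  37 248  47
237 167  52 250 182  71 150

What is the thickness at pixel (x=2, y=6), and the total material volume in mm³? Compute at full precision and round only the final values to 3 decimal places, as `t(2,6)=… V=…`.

t(2,6)=3.415 V=184.402

span = t_max - t_min = 4.94 - 0.47 = 4.470
L(2,6) = 168, L_eff = 1 - 168/255 = 0.341176 (inverted)
t(2,6) = 4.94 - 4.470·0.341176 = 3.415
Σt over all 8·7 pixels = 1206077/8500 ≈ 141.8914118
V = pitch²·Σt = 1.14²·1206077/8500 = 184.402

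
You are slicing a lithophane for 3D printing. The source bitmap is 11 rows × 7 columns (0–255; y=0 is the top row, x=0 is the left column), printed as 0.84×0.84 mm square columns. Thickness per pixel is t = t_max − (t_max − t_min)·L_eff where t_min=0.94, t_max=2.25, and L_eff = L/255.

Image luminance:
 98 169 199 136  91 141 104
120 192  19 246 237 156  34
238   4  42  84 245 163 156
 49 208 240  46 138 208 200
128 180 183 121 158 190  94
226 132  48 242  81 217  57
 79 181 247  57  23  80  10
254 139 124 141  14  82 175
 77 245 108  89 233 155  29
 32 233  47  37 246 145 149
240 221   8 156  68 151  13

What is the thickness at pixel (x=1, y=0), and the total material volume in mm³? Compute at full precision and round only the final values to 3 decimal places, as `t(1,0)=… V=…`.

t(1,0)=1.382 V=84.880

span = t_max - t_min = 2.25 - 0.94 = 1.310
L(1,0) = 169, L_eff = 169/255 = 0.662745
t(1,0) = 2.25 - 1.310·0.662745 = 1.382
Σt over all 11·7 pixels = 1022509/8500 ≈ 120.2951765
V = pitch²·Σt = 0.84²·1022509/8500 = 84.880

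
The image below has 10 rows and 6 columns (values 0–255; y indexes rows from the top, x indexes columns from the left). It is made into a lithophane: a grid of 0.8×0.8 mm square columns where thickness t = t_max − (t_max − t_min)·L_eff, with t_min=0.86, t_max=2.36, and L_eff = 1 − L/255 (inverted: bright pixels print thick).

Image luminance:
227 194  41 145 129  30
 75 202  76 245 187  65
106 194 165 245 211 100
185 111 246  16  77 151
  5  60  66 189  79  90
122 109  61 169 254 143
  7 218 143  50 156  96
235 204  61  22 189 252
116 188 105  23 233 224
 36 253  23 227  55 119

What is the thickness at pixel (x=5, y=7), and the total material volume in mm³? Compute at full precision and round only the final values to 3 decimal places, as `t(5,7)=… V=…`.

t(5,7)=2.342 V=63.160

span = t_max - t_min = 2.36 - 0.86 = 1.500
L(5,7) = 252, L_eff = 1 - 252/255 = 0.011765 (inverted)
t(5,7) = 2.36 - 1.500·0.011765 = 2.342
Σt over all 10·6 pixels = 16777/170 ≈ 98.6882353
V = pitch²·Σt = 0.8²·16777/170 = 63.160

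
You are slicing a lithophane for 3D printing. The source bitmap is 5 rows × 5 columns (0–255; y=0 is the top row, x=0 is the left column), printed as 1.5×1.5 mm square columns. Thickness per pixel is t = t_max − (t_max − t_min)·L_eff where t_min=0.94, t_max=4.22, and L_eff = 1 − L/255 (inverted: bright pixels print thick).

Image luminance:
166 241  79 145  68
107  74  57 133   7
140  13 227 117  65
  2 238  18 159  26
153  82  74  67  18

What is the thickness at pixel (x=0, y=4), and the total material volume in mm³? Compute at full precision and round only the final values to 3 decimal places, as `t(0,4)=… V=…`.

span = t_max - t_min = 4.22 - 0.94 = 3.280
L(0,4) = 153, L_eff = 1 - 153/255 = 0.400000 (inverted)
t(0,4) = 4.22 - 3.280·0.400000 = 2.908
Σt over all 5·5 pixels = 705689/12750 ≈ 55.3481569
V = pitch²·Σt = 1.5²·705689/12750 = 124.533

t(0,4)=2.908 V=124.533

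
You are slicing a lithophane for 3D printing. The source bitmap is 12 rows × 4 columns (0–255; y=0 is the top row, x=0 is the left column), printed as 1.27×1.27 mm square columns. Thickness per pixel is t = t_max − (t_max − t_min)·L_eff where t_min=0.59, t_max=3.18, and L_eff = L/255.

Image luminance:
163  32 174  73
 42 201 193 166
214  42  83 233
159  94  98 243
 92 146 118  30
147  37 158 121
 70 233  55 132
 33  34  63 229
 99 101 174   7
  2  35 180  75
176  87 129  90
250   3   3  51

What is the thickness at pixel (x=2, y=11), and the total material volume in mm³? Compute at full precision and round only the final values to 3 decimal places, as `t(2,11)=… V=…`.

t(2,11)=3.150 V=158.222

span = t_max - t_min = 3.18 - 0.59 = 2.590
L(2,11) = 3, L_eff = 3/255 = 0.011765
t(2,11) = 3.18 - 2.590·0.011765 = 3.150
Σt over all 12·4 pixels = 83383/850 ≈ 98.0976471
V = pitch²·Σt = 1.27²·83383/850 = 158.222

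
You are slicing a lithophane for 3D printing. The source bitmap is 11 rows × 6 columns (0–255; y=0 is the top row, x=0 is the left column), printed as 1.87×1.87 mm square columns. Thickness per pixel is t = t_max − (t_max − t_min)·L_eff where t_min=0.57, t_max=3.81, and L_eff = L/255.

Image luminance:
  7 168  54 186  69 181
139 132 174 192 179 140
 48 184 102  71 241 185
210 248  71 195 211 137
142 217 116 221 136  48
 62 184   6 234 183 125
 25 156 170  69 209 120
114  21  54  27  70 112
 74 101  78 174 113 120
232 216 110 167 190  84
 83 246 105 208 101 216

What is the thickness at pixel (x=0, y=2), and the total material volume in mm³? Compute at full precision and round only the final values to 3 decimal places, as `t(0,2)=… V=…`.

span = t_max - t_min = 3.81 - 0.57 = 3.240
L(0,2) = 48, L_eff = 48/255 = 0.188235
t(0,2) = 3.81 - 3.240·0.188235 = 3.200
Σt over all 11·6 pixels = 584703/4250 ≈ 137.5771765
V = pitch²·Σt = 1.87²·584703/4250 = 481.094

t(0,2)=3.200 V=481.094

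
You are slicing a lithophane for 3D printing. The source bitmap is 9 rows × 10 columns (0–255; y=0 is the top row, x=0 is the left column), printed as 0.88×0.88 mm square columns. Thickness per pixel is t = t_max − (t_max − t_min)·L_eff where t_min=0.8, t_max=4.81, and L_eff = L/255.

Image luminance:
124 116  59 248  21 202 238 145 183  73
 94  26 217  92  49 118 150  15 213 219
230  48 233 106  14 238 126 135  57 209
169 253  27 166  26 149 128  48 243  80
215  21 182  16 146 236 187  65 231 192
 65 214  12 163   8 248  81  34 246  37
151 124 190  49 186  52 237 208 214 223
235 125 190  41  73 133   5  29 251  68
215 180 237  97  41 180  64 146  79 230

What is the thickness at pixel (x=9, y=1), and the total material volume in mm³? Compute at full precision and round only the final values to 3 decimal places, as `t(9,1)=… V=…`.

span = t_max - t_min = 4.81 - 0.8 = 4.010
L(9,1) = 219, L_eff = 219/255 = 0.858824
t(9,1) = 4.81 - 4.010·0.858824 = 1.366
Σt over all 9·10 pixels = 6171211/25500 ≈ 242.0082745
V = pitch²·Σt = 0.88²·6171211/25500 = 187.411

t(9,1)=1.366 V=187.411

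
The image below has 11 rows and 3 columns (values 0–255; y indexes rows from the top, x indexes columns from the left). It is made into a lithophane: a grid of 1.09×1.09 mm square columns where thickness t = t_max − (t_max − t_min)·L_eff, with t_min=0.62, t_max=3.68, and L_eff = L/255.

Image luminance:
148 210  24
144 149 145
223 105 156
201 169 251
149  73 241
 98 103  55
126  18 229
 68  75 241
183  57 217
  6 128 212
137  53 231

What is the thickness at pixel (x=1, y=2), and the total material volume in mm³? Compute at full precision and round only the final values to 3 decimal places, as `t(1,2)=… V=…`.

span = t_max - t_min = 3.68 - 0.62 = 3.060
L(1,2) = 105, L_eff = 105/255 = 0.411765
t(1,2) = 3.68 - 3.060·0.411765 = 2.420
Σt over all 11·3 pixels = 65.94
V = pitch²·Σt = 1.09²·65.94 = 78.343

t(1,2)=2.420 V=78.343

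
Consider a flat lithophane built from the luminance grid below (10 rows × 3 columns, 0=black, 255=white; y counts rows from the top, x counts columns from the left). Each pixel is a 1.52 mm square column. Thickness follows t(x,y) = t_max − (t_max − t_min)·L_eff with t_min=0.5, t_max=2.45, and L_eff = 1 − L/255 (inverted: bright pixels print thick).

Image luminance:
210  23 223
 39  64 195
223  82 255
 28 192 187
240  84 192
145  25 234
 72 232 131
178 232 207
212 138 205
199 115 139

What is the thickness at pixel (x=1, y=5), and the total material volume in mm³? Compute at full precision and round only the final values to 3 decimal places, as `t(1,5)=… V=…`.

t(1,5)=0.691 V=117.712

span = t_max - t_min = 2.45 - 0.5 = 1.950
L(1,5) = 25, L_eff = 1 - 25/255 = 0.901961 (inverted)
t(1,5) = 2.45 - 1.950·0.901961 = 0.691
Σt over all 10·3 pixels = 86613/1700 ≈ 50.9488235
V = pitch²·Σt = 1.52²·86613/1700 = 117.712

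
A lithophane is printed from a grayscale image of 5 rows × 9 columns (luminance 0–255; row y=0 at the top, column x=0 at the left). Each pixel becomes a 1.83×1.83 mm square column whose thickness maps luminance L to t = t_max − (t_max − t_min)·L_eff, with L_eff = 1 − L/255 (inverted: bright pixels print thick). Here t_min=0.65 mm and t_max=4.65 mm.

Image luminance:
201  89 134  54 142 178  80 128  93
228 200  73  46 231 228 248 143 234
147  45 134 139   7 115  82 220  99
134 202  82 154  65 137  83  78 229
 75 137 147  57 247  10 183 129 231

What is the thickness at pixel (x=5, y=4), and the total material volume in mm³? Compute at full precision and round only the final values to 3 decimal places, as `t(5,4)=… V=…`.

t(5,4)=0.807 V=418.294

span = t_max - t_min = 4.65 - 0.65 = 4.000
L(5,4) = 10, L_eff = 1 - 10/255 = 0.960784 (inverted)
t(5,4) = 4.65 - 4.000·0.960784 = 0.807
Σt over all 5·9 pixels = 127403/1020 ≈ 124.9049020
V = pitch²·Σt = 1.83²·127403/1020 = 418.294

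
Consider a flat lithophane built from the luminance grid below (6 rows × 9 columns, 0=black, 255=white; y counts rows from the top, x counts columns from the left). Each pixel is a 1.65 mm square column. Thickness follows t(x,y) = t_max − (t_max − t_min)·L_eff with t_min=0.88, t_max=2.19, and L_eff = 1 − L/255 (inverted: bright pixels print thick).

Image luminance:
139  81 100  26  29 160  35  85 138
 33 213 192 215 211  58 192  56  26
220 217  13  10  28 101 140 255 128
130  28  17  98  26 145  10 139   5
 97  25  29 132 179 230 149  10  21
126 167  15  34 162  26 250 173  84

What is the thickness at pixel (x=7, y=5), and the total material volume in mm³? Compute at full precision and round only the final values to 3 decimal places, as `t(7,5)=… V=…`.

span = t_max - t_min = 2.19 - 0.88 = 1.310
L(7,5) = 173, L_eff = 1 - 173/255 = 0.321569 (inverted)
t(7,5) = 2.19 - 1.310·0.321569 = 1.769
Σt over all 6·9 pixels = 486602/6375 ≈ 76.3297255
V = pitch²·Σt = 1.65²·486602/6375 = 207.808

t(7,5)=1.769 V=207.808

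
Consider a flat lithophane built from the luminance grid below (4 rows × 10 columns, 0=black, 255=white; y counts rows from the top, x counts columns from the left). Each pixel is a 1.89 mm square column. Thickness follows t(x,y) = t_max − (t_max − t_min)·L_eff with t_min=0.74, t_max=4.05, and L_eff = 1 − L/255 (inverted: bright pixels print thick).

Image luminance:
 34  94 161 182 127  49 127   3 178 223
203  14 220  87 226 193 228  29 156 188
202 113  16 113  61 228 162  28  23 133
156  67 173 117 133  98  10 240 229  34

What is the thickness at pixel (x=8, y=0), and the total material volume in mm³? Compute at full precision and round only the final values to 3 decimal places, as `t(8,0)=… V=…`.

span = t_max - t_min = 4.05 - 0.74 = 3.310
L(8,0) = 178, L_eff = 1 - 178/255 = 0.301961 (inverted)
t(8,0) = 4.05 - 3.310·0.301961 = 3.051
Σt over all 4·10 pixels = 404833/4250 ≈ 95.2548235
V = pitch²·Σt = 1.89²·404833/4250 = 340.260

t(8,0)=3.051 V=340.260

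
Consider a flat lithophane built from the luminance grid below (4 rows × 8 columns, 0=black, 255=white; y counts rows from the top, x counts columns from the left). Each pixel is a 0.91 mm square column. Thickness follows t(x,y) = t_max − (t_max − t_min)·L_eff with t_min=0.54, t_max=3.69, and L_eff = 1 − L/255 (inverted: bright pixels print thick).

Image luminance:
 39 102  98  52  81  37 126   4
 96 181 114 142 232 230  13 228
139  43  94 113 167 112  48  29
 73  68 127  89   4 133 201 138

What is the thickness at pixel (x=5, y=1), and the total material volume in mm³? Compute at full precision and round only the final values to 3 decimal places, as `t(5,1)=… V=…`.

t(5,1)=3.381 V=48.609

span = t_max - t_min = 3.69 - 0.54 = 3.150
L(5,1) = 230, L_eff = 1 - 230/255 = 0.098039 (inverted)
t(5,1) = 3.69 - 3.150·0.098039 = 3.381
Σt over all 4·8 pixels = 99789/1700 ≈ 58.6994118
V = pitch²·Σt = 0.91²·99789/1700 = 48.609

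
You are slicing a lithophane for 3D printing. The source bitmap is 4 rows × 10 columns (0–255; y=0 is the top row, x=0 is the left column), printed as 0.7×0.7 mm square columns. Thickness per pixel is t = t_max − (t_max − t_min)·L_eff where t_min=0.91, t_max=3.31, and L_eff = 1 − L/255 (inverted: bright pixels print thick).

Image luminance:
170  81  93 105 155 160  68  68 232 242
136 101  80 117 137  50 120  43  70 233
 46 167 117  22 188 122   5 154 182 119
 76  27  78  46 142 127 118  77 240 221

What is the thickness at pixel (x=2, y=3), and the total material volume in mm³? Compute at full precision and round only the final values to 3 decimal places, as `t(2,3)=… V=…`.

t(2,3)=1.644 V=39.673

span = t_max - t_min = 3.31 - 0.91 = 2.400
L(2,3) = 78, L_eff = 1 - 78/255 = 0.694118 (inverted)
t(2,3) = 3.31 - 2.400·0.694118 = 1.644
Σt over all 4·10 pixels = 6882/85 ≈ 80.9647059
V = pitch²·Σt = 0.7²·6882/85 = 39.673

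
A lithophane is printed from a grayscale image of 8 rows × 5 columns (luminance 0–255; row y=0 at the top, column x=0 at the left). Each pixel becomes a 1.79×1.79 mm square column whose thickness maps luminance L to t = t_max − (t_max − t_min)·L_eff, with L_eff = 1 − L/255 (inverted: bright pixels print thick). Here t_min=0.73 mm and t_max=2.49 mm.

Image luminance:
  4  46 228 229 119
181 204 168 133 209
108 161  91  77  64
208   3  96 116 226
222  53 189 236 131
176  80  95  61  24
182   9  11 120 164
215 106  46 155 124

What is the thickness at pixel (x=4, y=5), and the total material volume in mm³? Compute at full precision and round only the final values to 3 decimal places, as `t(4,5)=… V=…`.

t(4,5)=0.896 V=205.681

span = t_max - t_min = 2.49 - 0.73 = 1.760
L(4,5) = 24, L_eff = 1 - 24/255 = 0.905882 (inverted)
t(4,5) = 2.49 - 1.760·0.905882 = 0.896
Σt over all 8·5 pixels = 27282/425 ≈ 64.1929412
V = pitch²·Σt = 1.79²·27282/425 = 205.681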